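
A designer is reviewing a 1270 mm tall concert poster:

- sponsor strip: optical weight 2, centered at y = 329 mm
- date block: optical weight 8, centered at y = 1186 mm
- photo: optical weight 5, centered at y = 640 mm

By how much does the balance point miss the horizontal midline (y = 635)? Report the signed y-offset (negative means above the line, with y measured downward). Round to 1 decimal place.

Σw = 2 + 8 + 5 = 15.
y: (2·329 + 8·1186 + 5·640) / 15 = 13346 / 15 ≈ 889.73
Against y = 635, that's 889.73 − 635 = 254.73.

≈ 254.7 mm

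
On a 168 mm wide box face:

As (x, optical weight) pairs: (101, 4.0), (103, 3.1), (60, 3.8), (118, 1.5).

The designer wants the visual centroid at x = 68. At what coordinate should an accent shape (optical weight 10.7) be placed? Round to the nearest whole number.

x ≈ 41

After adding the accent shape, total weight = 4.0 + 3.1 + 3.8 + 1.5 + 10.7 = 23.1.
x: need Σw·x = 23.1·68 = 1570.8. Existing = 4.0·101 + 3.1·103 + 3.8·60 + 1.5·118 = 1128.3. Remainder 442.5 / 10.7 ≈ 41.36.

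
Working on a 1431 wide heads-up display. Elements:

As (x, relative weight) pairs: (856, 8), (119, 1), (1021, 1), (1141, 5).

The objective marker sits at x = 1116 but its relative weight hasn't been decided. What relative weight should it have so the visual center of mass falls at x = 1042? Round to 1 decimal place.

w ≈ 26.2

Fixed elements: Σw = 8 + 1 + 1 + 5 = 15, Σw·x = 8·856 + 1·119 + 1·1021 + 5·1141 = 13693.
For the centroid to hit 1042: (13693 + w·1116) / (15 + w) = 1042.
So w = (1042·15 − 13693)/(1116 − 1042) = 1937/74 ≈ 26.18.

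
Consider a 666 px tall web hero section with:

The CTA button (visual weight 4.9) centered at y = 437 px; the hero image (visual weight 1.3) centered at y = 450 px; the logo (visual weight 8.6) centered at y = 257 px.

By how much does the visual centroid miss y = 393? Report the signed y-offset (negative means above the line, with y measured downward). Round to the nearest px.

≈ -59 px

Σw = 4.9 + 1.3 + 8.6 = 14.8.
Σw·y = 4.9·437 + 1.3·450 + 8.6·257 = 4936.5, so ȳ = 4936.5/14.8 ≈ 333.55.
Offset from y = 393: 333.55 − 393 ≈ -59.45.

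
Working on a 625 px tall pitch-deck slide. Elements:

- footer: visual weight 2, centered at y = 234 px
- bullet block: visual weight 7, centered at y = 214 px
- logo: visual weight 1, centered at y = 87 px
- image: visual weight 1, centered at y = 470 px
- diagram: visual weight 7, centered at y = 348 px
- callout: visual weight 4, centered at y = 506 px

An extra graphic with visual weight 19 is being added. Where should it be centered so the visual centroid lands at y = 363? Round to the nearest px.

y ≈ 416

After adding the extra graphic, total weight = 2 + 7 + 1 + 1 + 7 + 4 + 19 = 41.
y: target moment 41×363 = 14883; current 2·234 + 7·214 + 1·87 + 1·470 + 7·348 + 4·506 = 6983; the extra graphic supplies 7900, so y = 7900/19 ≈ 415.79.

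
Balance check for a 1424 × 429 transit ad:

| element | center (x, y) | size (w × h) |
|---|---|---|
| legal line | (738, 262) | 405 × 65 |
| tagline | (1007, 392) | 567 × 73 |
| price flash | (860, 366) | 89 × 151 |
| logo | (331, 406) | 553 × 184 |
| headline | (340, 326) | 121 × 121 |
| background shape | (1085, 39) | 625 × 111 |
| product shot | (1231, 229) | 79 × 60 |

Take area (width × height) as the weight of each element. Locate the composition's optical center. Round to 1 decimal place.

(708.3, 286.8)

Taking area as weight: legal line 405·65 = 26325, tagline 567·73 = 41391, price flash 89·151 = 13439, logo 553·184 = 101752, headline 121·121 = 14641, background shape 625·111 = 69375, product shot 79·60 = 4740. Sum 271663.
Σw·x = 26325·738 + 41391·1007 + 13439·860 + 101752·331 + 14641·340 + 69375·1085 + 4740·1231 = 192430794, so x̄ = 192430794/271663 ≈ 708.34.
Σw·y = 26325·262 + 41391·392 + 13439·366 + 101752·406 + 14641·326 + 69375·39 + 4740·229 = 77916459, so ȳ = 77916459/271663 ≈ 286.81.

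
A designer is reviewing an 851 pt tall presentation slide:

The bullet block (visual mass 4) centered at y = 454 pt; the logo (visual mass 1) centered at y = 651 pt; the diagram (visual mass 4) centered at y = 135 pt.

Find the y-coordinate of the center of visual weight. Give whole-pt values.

Total weight = 4 + 1 + 4 = 9.
y-moment: 4·454 + 1·651 + 4·135 = 3007; centroid 3007/9 ≈ 334.11.

y ≈ 334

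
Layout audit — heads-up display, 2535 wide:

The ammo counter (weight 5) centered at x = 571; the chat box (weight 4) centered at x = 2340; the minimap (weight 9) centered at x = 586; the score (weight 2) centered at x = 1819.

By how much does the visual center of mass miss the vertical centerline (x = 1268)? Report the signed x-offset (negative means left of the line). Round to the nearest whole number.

Weights sum to 5 + 4 + 9 + 2 = 20.
Σw·x = 5·571 + 4·2340 + 9·586 + 2·1819 = 21127, so x̄ = 21127/20 ≈ 1056.35.
Against x = 1268, that's 1056.35 − 1268 = -211.65.

≈ -212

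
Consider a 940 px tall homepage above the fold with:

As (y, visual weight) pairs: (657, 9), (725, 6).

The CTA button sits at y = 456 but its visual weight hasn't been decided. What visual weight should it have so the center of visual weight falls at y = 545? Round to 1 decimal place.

Existing Σw = 15 (9 + 6); existing moment 9·657 + 6·725 = 10263.
For the centroid to hit 545: (10263 + w·456) / (15 + w) = 545.
Rearranging, w·(456 − 545) = 545·15 − 10263 = -2088, so w ≈ -2088/-89 = 23.46.

w ≈ 23.5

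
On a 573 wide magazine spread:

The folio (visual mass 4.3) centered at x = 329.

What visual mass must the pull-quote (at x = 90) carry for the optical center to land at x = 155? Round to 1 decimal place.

w ≈ 11.5

The single fixed element contributes weight 4.3, moment 4.3·329 = 1414.7.
Balance at x = 155 requires (1414.7 + w·90) / (4.3 + w) = 155.
Solving: w = (155·4.3 − 1414.7) / (90 − 155) = -748.2 / -65 ≈ 11.51.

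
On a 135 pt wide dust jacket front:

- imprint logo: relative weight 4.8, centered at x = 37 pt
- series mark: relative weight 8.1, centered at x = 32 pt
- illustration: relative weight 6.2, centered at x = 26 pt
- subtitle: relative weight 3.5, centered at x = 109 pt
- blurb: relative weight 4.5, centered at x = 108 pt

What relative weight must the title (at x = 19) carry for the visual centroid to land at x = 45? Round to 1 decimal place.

w ≈ 9.5

Known weights sum to 4.8 + 8.1 + 6.2 + 3.5 + 4.5 = 27.1; their moment is 4.8·37 + 8.1·32 + 6.2·26 + 3.5·109 + 4.5·108 = 1465.5.
For the centroid to hit 45: (1465.5 + w·19) / (27.1 + w) = 45.
So w = (45·27.1 − 1465.5)/(19 − 45) = -246.0/-26 ≈ 9.46.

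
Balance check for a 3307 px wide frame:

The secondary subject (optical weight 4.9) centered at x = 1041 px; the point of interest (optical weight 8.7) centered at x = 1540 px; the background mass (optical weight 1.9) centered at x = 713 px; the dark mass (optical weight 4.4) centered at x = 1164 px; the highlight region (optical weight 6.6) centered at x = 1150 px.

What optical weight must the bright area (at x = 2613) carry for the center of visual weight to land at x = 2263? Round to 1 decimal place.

w ≈ 78.3

Known weights sum to 4.9 + 8.7 + 1.9 + 4.4 + 6.6 = 26.5; their moment is 4.9·1041 + 8.7·1540 + 1.9·713 + 4.4·1164 + 6.6·1150 = 32565.2.
Set Σw·x/Σw = 2263: (32565.2 + 2613w) = 2263·(26.5 + w).
Solving: w = (2263·26.5 − 32565.2) / (2613 − 2263) = 27404.3 / 350 ≈ 78.30.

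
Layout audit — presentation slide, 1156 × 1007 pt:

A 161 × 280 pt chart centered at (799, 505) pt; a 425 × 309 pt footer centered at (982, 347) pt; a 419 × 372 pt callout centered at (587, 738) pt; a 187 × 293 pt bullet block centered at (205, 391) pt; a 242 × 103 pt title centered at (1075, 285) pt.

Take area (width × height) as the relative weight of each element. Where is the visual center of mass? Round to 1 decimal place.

(714.8, 514.3)

Areas → weights: chart 161·280 = 45080, footer 425·309 = 131325, callout 419·372 = 155868, bullet block 187·293 = 54791, title 242·103 = 24926; Σw = 411990.
x: (45080·799 + 131325·982 + 155868·587 + 54791·205 + 24926·1075) / 411990 = 294502191 / 411990 ≈ 714.83
y: (45080·505 + 131325·347 + 155868·738 + 54791·391 + 24926·285) / 411990 = 211892950 / 411990 ≈ 514.32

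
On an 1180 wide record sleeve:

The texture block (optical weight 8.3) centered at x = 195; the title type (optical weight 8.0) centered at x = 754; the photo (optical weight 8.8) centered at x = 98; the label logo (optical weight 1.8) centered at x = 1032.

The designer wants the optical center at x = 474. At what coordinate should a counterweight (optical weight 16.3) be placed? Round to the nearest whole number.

x ≈ 620

New total weight: (8.3 + 8.0 + 8.8 + 1.8) + 16.3 = 43.2.
x: target moment 43.2×474 = 20476.8; current 8.3·195 + 8.0·754 + 8.8·98 + 1.8·1032 = 10370.5; the counterweight supplies 10106.3, so x = 10106.3/16.3 ≈ 620.02.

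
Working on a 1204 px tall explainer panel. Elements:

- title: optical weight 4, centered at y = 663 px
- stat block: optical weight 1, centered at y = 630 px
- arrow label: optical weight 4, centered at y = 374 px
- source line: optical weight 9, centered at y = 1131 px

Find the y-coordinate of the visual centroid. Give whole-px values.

y ≈ 831

Weights sum to 4 + 1 + 4 + 9 = 18.
y: (4·663 + 1·630 + 4·374 + 9·1131) / 18 = 14957 / 18 ≈ 830.94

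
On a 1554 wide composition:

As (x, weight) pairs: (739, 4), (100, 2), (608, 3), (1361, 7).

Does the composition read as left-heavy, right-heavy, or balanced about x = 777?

Weights sum to 4 + 2 + 3 + 7 = 16.
x-moment: 4·739 + 2·100 + 3·608 + 7·1361 = 14507; centroid 14507/16 ≈ 906.69.
Since 906.7 is right of 777, the composition reads right-heavy.

right-heavy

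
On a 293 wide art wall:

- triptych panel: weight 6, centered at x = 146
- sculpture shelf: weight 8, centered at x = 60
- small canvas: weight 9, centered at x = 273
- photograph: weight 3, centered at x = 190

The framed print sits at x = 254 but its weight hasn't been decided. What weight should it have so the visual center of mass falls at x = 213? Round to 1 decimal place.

Known weights sum to 6 + 8 + 9 + 3 = 26; their moment is 6·146 + 8·60 + 9·273 + 3·190 = 4383.
Balance at x = 213 requires (4383 + w·254) / (26 + w) = 213.
Solving: w = (213·26 − 4383) / (254 − 213) = 1155 / 41 ≈ 28.17.

w ≈ 28.2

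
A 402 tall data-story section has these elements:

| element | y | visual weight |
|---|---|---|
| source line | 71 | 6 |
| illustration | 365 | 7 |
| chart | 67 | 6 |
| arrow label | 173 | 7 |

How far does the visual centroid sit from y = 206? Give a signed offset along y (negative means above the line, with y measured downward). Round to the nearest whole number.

Weights sum to 6 + 7 + 6 + 7 = 26.
y: (6·71 + 7·365 + 6·67 + 7·173) / 26 = 4594 / 26 ≈ 176.69
Difference: 176.69 − 206 ≈ -29.31.

≈ -29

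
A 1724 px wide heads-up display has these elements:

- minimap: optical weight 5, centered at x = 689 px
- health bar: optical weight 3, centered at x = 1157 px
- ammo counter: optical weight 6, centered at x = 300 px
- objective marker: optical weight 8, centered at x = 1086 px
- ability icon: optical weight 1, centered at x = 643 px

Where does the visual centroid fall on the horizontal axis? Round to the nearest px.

Total weight = 5 + 3 + 6 + 8 + 1 = 23.
x-moment: 5·689 + 3·1157 + 6·300 + 8·1086 + 1·643 = 18047; centroid 18047/23 ≈ 784.65.

x ≈ 785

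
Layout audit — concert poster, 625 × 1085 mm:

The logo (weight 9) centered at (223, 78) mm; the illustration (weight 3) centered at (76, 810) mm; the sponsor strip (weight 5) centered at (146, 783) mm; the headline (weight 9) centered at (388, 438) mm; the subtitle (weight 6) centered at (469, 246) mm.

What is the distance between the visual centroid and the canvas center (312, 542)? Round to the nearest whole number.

Total weight = 9 + 3 + 5 + 9 + 6 = 32.
x-moment: 9·223 + 3·76 + 5·146 + 9·388 + 6·469 = 9271; centroid 9271/32 ≈ 289.72.
y-moment: 9·78 + 3·810 + 5·783 + 9·438 + 6·246 = 12465; centroid 12465/32 ≈ 389.53.
Relative to (312, 542): Δ = (-22.28, -152.47); |Δ| = √(-22.28² + -152.47²) ≈ 154.09.

≈ 154 mm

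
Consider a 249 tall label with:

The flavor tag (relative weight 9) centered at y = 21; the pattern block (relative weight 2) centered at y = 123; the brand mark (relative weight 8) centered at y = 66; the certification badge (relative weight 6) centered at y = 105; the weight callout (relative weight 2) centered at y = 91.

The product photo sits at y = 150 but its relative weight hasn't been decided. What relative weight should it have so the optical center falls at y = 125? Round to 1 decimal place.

w ≈ 64.0

Fixed elements: Σw = 9 + 2 + 8 + 6 + 2 = 27, Σw·y = 9·21 + 2·123 + 8·66 + 6·105 + 2·91 = 1775.
For the centroid to hit 125: (1775 + w·150) / (27 + w) = 125.
Solving: w = (125·27 − 1775) / (150 − 125) = 1600 / 25 ≈ 64.00.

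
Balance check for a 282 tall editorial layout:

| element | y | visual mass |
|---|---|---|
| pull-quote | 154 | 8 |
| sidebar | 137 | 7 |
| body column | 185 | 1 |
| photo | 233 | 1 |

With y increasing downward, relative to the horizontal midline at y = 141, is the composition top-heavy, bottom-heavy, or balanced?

bottom-heavy

Weights sum to 8 + 7 + 1 + 1 = 17.
y-moment: 8·154 + 7·137 + 1·185 + 1·233 = 2609; centroid 2609/17 ≈ 153.47.
153.5 vs midline 141 → bottom-heavy.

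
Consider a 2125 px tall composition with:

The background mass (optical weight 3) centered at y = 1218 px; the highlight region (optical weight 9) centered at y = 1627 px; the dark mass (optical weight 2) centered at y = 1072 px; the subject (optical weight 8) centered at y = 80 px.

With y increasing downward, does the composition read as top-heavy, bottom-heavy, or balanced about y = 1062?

Σw = 3 + 9 + 2 + 8 = 22.
y-moment: 3·1218 + 9·1627 + 2·1072 + 8·80 = 21081; centroid 21081/22 ≈ 958.23.
958.2 vs midline 1062 → top-heavy.

top-heavy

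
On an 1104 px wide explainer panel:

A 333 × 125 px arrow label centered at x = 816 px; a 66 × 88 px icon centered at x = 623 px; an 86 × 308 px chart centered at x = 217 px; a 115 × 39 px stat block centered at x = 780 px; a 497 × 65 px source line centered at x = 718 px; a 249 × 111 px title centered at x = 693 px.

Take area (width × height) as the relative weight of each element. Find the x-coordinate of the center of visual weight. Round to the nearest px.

Areas: arrow label 333·125 = 41625, icon 66·88 = 5808, chart 86·308 = 26488, stat block 115·39 = 4485, source line 497·65 = 32305, title 249·111 = 27639. Total weight = 138350.
x: moment 89179397 / weight 138350 ≈ 644.59

x ≈ 645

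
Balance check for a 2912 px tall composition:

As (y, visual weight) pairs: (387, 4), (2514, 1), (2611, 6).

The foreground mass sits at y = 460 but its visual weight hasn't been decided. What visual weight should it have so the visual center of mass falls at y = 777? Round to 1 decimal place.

Fixed elements: Σw = 4 + 1 + 6 = 11, Σw·y = 4·387 + 1·2514 + 6·2611 = 19728.
Set Σw·y/Σw = 777: (19728 + 460w) = 777·(11 + w).
Rearranging, w·(460 − 777) = 777·11 − 19728 = -11181, so w ≈ -11181/-317 = 35.27.

w ≈ 35.3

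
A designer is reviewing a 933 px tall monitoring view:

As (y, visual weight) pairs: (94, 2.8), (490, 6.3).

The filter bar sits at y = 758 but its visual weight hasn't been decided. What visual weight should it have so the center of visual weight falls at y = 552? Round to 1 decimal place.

Fixed elements: Σw = 2.8 + 6.3 = 9.1, Σw·y = 2.8·94 + 6.3·490 = 3350.2.
For the centroid to hit 552: (3350.2 + w·758) / (9.1 + w) = 552.
Solving: w = (552·9.1 − 3350.2) / (758 − 552) = 1673.0 / 206 ≈ 8.12.

w ≈ 8.1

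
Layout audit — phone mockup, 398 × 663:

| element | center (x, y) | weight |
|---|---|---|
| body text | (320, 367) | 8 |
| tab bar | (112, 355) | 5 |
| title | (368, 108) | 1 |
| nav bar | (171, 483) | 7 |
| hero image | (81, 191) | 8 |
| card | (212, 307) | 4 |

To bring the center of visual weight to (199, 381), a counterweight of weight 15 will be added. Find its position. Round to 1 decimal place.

(224.7, 488.8)

New total weight: (8 + 5 + 1 + 7 + 8 + 4) + 15 = 48.
x: need Σw·x = 48·199 = 9552. Existing = 8·320 + 5·112 + 1·368 + 7·171 + 8·81 + 4·212 = 6181. Remainder 3371 / 15 ≈ 224.73.
y: need Σw·y = 48·381 = 18288. Existing = 8·367 + 5·355 + 1·108 + 7·483 + 8·191 + 4·307 = 10956. Remainder 7332 / 15 ≈ 488.80.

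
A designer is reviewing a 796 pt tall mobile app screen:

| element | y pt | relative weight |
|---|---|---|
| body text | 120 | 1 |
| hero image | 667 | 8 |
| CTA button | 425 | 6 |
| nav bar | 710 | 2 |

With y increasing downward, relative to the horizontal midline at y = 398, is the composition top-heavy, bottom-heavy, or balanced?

bottom-heavy

Total weight = 1 + 8 + 6 + 2 = 17.
Σw·y = 1·120 + 8·667 + 6·425 + 2·710 = 9426, so ȳ = 9426/17 ≈ 554.47.
Since 554.5 is below (larger y than) 398, the composition reads bottom-heavy.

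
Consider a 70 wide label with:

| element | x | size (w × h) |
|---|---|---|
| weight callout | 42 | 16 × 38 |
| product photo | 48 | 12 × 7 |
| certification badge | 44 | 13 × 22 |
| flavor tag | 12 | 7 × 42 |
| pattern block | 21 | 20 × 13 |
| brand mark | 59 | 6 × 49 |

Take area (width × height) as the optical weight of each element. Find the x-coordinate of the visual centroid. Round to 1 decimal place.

Taking area as weight: weight callout 16·38 = 608, product photo 12·7 = 84, certification badge 13·22 = 286, flavor tag 7·42 = 294, pattern block 20·13 = 260, brand mark 6·49 = 294. Sum 1826.
x: moment 68486 / weight 1826 ≈ 37.51

x ≈ 37.5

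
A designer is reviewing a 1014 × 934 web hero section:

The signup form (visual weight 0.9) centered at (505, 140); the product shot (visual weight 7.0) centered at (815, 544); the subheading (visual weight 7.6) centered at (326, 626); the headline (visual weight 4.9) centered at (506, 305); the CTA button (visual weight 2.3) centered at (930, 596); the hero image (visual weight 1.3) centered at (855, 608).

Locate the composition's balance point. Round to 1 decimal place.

(598.6, 514.5)

Total weight = 0.9 + 7.0 + 7.6 + 4.9 + 2.3 + 1.3 = 24.0.
x-moment: 0.9·505 + 7.0·815 + 7.6·326 + 4.9·506 + 2.3·930 + 1.3·855 = 14367.0; centroid 14367.0/24.0 ≈ 598.62.
y-moment: 0.9·140 + 7.0·544 + 7.6·626 + 4.9·305 + 2.3·596 + 1.3·608 = 12347.3; centroid 12347.3/24.0 ≈ 514.47.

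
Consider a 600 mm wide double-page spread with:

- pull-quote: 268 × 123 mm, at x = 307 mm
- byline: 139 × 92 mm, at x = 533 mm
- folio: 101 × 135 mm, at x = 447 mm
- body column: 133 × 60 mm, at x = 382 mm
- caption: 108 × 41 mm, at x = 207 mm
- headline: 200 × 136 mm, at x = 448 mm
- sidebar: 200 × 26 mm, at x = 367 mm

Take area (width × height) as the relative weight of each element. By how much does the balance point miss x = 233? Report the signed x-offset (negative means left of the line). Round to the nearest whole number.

Taking area as weight: pull-quote 268·123 = 32964, byline 139·92 = 12788, folio 101·135 = 13635, body column 133·60 = 7980, caption 108·41 = 4428, headline 200·136 = 27200, sidebar 200·26 = 5200. Sum 104195.
Σw·x = 41089753; x̄ = 41089753/104195 ≈ 394.35.
Offset from x = 233: 394.35 − 233 ≈ 161.35.

≈ 161 mm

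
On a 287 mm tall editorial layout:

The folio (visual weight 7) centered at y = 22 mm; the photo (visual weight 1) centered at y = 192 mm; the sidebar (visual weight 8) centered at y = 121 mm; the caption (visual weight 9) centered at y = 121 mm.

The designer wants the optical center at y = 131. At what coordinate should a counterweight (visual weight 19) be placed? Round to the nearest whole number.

With the counterweight, Σw becomes 7 + 1 + 8 + 9 + 19 = 44.
y: need Σw·y = 44·131 = 5764. Existing = 7·22 + 1·192 + 8·121 + 9·121 = 2403. Remainder 3361 / 19 ≈ 176.89.

y ≈ 177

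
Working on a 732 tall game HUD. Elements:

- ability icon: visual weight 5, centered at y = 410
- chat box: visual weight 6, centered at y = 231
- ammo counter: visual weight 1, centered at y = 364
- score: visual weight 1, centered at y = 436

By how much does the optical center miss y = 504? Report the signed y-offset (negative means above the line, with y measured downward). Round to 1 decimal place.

Total weight = 5 + 6 + 1 + 1 = 13.
y: (5·410 + 6·231 + 1·364 + 1·436) / 13 = 4236 / 13 ≈ 325.85
Offset from y = 504: 325.85 − 504 ≈ -178.15.

≈ -178.2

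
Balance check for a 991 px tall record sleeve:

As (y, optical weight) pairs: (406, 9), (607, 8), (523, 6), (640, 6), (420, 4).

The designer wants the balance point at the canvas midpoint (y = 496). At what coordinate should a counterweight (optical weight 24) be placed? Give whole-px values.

After adding the counterweight, total weight = 9 + 8 + 6 + 6 + 4 + 24 = 57.
y: need Σw·y = 57·496 = 28272. Existing = 9·406 + 8·607 + 6·523 + 6·640 + 4·420 = 17168. Remainder 11104 / 24 ≈ 462.67.

y ≈ 463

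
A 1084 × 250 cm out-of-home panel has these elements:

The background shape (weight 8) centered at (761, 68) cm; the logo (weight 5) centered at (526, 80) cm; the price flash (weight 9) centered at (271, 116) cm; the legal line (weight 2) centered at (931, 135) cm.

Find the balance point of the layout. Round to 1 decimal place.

Weights sum to 8 + 5 + 9 + 2 = 24.
Σw·x = 8·761 + 5·526 + 9·271 + 2·931 = 13019, so x̄ = 13019/24 ≈ 542.46.
Σw·y = 8·68 + 5·80 + 9·116 + 2·135 = 2258, so ȳ = 2258/24 ≈ 94.08.

(542.5, 94.1)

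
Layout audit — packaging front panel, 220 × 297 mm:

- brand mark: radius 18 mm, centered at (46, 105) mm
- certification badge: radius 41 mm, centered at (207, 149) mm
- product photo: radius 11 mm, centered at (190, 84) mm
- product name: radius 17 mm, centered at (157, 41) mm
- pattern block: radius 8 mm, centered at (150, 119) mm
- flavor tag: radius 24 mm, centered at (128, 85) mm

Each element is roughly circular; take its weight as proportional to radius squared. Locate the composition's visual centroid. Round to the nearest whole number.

r² weights: brand mark 18² = 324, certification badge 41² = 1681, product photo 11² = 121, product name 17² = 289, pattern block 8² = 64, flavor tag 24² = 576. Total = 3055.
Σw·x = 514562; x̄ = 514562/3055 ≈ 168.43.
Σw·y = 363078; ȳ = 363078/3055 ≈ 118.85.

(168, 119)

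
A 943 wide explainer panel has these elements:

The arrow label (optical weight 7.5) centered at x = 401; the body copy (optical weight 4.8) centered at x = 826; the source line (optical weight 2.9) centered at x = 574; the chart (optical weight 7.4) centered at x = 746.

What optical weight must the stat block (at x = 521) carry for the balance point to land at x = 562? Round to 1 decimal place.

Fixed elements: Σw = 7.5 + 4.8 + 2.9 + 7.4 = 22.6, Σw·x = 7.5·401 + 4.8·826 + 2.9·574 + 7.4·746 = 14157.3.
Set Σw·x/Σw = 562: (14157.3 + 521w) = 562·(22.6 + w).
Solving: w = (562·22.6 − 14157.3) / (521 − 562) = -1456.1 / -41 ≈ 35.51.

w ≈ 35.5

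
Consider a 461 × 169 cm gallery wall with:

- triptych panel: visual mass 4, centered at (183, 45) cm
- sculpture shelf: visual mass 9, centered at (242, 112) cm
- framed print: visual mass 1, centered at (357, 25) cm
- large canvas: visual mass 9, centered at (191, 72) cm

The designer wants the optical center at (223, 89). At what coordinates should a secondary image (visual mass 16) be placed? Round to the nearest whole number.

(232, 101)

With the secondary image, Σw becomes 4 + 9 + 1 + 9 + 16 = 39.
Along x: (4986 + 16·x) / 39 = 223 (existing moment 4·183 + 9·242 + 1·357 + 9·191 = 4986) ⇒ x = (8697 − 4986) / 16 ≈ 231.94.
Along y: (1861 + 16·y) / 39 = 89 (existing moment 4·45 + 9·112 + 1·25 + 9·72 = 1861) ⇒ y = (3471 − 1861) / 16 ≈ 100.62.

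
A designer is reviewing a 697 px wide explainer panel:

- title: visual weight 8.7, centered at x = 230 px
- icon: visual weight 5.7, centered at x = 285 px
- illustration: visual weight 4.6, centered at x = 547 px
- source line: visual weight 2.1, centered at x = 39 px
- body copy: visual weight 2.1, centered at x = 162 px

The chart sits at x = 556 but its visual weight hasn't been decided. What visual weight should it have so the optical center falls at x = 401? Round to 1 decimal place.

Fixed elements: Σw = 8.7 + 5.7 + 4.6 + 2.1 + 2.1 = 23.2, Σw·x = 8.7·230 + 5.7·285 + 4.6·547 + 2.1·39 + 2.1·162 = 6563.8.
For the centroid to hit 401: (6563.8 + w·556) / (23.2 + w) = 401.
So w = (401·23.2 − 6563.8)/(556 − 401) = 2739.4/155 ≈ 17.67.

w ≈ 17.7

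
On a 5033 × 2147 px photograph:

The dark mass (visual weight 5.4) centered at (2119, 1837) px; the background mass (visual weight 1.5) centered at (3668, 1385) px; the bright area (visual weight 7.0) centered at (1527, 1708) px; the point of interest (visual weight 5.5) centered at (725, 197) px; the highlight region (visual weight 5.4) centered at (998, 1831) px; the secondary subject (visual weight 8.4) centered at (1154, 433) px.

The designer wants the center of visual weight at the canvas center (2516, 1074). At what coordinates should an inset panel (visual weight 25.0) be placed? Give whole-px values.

After adding the inset panel, total weight = 5.4 + 1.5 + 7.0 + 5.5 + 5.4 + 8.4 + 25.0 = 58.2.
Along x: (46703.9 + 25.0·x) / 58.2 = 2516 (existing moment 5.4·2119 + 1.5·3668 + 7.0·1527 + 5.5·725 + 5.4·998 + 8.4·1154 = 46703.9) ⇒ x = (146431.2 − 46703.9) / 25.0 ≈ 3989.09.
Along y: (38561.4 + 25.0·y) / 58.2 = 1074 (existing moment 5.4·1837 + 1.5·1385 + 7.0·1708 + 5.5·197 + 5.4·1831 + 8.4·433 = 38561.4) ⇒ y = (62506.8 − 38561.4) / 25.0 ≈ 957.82.

(3989, 958)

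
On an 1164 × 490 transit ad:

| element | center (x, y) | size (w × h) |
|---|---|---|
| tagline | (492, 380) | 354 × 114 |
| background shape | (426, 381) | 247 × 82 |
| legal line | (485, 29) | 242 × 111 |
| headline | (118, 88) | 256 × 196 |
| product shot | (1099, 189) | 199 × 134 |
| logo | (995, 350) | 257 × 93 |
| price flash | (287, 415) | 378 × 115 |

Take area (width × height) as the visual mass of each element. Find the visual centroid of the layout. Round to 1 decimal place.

(487.7, 257.6)

Areas → weights: tagline 354·114 = 40356, background shape 247·82 = 20254, legal line 242·111 = 26862, headline 256·196 = 50176, product shot 199·134 = 26666, logo 257·93 = 23901, price flash 378·115 = 43470; Σw = 231685.
x-moment: 40356·492 + 20254·426 + 26862·485 + 50176·118 + 26666·1099 + 23901·995 + 43470·287 = 112995513; centroid 112995513/231685 ≈ 487.71.
y-moment: 40356·380 + 20254·381 + 26862·29 + 50176·88 + 26666·189 + 23901·350 + 43470·415 = 59691814; centroid 59691814/231685 ≈ 257.64.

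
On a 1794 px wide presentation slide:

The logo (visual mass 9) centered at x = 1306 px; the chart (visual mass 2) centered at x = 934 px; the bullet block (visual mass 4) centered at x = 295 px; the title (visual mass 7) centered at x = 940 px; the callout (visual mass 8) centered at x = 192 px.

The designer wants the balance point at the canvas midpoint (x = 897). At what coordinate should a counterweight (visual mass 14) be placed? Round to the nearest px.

x ≈ 1182

With the counterweight, Σw becomes 9 + 2 + 4 + 7 + 8 + 14 = 44.
Along x: (22918 + 14·x) / 44 = 897 (existing moment 9·1306 + 2·934 + 4·295 + 7·940 + 8·192 = 22918) ⇒ x = (39468 − 22918) / 14 ≈ 1182.14.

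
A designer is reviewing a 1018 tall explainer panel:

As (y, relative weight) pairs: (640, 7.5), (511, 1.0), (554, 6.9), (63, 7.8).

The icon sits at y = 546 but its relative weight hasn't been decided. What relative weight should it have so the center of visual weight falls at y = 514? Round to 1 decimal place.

Existing Σw = 23.2 (7.5 + 1.0 + 6.9 + 7.8); existing moment 7.5·640 + 1.0·511 + 6.9·554 + 7.8·63 = 9625.0.
Balance at y = 514 requires (9625.0 + w·546) / (23.2 + w) = 514.
Rearranging, w·(546 − 514) = 514·23.2 − 9625.0 = 2299.8, so w ≈ 2299.8/32 = 71.87.

w ≈ 71.9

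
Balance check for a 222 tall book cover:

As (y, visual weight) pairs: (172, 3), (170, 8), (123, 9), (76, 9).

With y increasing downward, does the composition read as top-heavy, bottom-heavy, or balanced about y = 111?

bottom-heavy

Total weight = 3 + 8 + 9 + 9 = 29.
y-moment: 3·172 + 8·170 + 9·123 + 9·76 = 3667; centroid 3667/29 ≈ 126.45.
126.4 lies below (larger y than) the midline 111, so the layout is bottom-heavy.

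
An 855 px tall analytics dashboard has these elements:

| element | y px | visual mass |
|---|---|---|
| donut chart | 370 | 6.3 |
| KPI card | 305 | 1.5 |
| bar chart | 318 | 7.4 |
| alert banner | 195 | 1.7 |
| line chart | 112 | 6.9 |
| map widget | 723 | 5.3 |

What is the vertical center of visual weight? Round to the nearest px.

y ≈ 346

Σw = 6.3 + 1.5 + 7.4 + 1.7 + 6.9 + 5.3 = 29.1.
y: (6.3·370 + 1.5·305 + 7.4·318 + 1.7·195 + 6.9·112 + 5.3·723) / 29.1 = 10077.9 / 29.1 ≈ 346.32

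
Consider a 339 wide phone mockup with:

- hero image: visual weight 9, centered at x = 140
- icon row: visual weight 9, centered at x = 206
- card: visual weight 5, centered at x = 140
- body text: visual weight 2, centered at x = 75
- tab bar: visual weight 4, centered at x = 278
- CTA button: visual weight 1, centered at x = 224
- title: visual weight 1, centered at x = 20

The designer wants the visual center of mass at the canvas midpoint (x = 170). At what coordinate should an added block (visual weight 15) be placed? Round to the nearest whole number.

x ≈ 167

New total weight: (9 + 9 + 5 + 2 + 4 + 1 + 1) + 15 = 46.
x: need Σw·x = 46·170 = 7820. Existing = 9·140 + 9·206 + 5·140 + 2·75 + 4·278 + 1·224 + 1·20 = 5320. Remainder 2500 / 15 ≈ 166.67.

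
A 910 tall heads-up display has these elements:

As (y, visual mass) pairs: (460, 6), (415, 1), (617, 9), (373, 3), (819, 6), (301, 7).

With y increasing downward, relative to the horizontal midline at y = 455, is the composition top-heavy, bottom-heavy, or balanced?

Total weight = 6 + 1 + 9 + 3 + 6 + 7 = 32.
y: moment 16868 / weight 32 ≈ 527.12
527.1 lies below (larger y than) the midline 455, so the layout is bottom-heavy.

bottom-heavy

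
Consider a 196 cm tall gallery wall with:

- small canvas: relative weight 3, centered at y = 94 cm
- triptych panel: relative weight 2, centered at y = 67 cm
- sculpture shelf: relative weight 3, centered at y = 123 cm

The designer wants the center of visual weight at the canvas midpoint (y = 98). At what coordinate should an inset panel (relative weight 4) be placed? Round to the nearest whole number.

y ≈ 98

New total weight: (3 + 2 + 3) + 4 = 12.
y: need Σw·y = 12·98 = 1176. Existing = 3·94 + 2·67 + 3·123 = 785. Remainder 391 / 4 ≈ 97.75.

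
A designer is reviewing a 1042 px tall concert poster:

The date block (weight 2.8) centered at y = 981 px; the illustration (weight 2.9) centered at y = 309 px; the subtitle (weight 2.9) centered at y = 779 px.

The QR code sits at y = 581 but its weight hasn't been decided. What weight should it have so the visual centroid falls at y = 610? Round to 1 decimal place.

Existing Σw = 8.6 (2.8 + 2.9 + 2.9); existing moment 2.8·981 + 2.9·309 + 2.9·779 = 5902.0.
For the centroid to hit 610: (5902.0 + w·581) / (8.6 + w) = 610.
Rearranging, w·(581 − 610) = 610·8.6 − 5902.0 = -656.0, so w ≈ -656.0/-29 = 22.62.

w ≈ 22.6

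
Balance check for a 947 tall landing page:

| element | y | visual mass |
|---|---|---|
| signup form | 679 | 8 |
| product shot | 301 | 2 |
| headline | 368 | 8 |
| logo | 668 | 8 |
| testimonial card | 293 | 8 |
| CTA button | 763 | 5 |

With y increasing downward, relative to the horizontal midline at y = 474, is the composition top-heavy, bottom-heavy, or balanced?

bottom-heavy

Σw = 8 + 2 + 8 + 8 + 8 + 5 = 39.
Σw·y = 8·679 + 2·301 + 8·368 + 8·668 + 8·293 + 5·763 = 20481, so ȳ = 20481/39 ≈ 525.15.
525.2 lies below (larger y than) the midline 474, so the layout is bottom-heavy.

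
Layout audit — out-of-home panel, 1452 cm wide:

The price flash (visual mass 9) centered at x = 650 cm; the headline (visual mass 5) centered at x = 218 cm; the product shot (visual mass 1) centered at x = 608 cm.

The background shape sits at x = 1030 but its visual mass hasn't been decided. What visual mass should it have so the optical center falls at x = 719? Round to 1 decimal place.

w ≈ 10.4

Known weights sum to 9 + 5 + 1 = 15; their moment is 9·650 + 5·218 + 1·608 = 7548.
Balance at x = 719 requires (7548 + w·1030) / (15 + w) = 719.
Rearranging, w·(1030 − 719) = 719·15 − 7548 = 3237, so w ≈ 3237/311 = 10.41.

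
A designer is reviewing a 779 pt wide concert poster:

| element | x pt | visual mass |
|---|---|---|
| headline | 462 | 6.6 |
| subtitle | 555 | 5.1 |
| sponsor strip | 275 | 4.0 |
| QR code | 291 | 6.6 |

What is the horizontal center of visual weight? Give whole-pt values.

Weights sum to 6.6 + 5.1 + 4.0 + 6.6 = 22.3.
x: (6.6·462 + 5.1·555 + 4.0·275 + 6.6·291) / 22.3 = 8900.3 / 22.3 ≈ 399.12

x ≈ 399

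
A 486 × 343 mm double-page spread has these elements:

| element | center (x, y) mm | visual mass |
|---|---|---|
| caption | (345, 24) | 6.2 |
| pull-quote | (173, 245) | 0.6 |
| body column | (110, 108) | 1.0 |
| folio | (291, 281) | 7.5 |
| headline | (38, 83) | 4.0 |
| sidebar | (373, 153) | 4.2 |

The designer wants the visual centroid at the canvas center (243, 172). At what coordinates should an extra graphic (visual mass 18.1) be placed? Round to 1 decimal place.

New total weight: (6.2 + 0.6 + 1.0 + 7.5 + 4.0 + 4.2) + 18.1 = 41.6.
x: target moment 41.6×243 = 10108.8; current 6.2·345 + 0.6·173 + 1.0·110 + 7.5·291 + 4.0·38 + 4.2·373 = 6253.9; the extra graphic supplies 3854.9, so x = 3854.9/18.1 ≈ 212.98.
y: target moment 41.6×172 = 7155.2; current 6.2·24 + 0.6·245 + 1.0·108 + 7.5·281 + 4.0·83 + 4.2·153 = 3485.9; the extra graphic supplies 3669.3, so y = 3669.3/18.1 ≈ 202.72.

(213.0, 202.7)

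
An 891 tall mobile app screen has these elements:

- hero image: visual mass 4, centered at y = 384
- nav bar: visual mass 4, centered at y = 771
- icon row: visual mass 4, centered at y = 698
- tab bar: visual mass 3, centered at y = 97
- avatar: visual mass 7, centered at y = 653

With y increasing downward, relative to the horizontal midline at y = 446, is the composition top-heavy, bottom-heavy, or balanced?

Σw = 4 + 4 + 4 + 3 + 7 = 22.
y: (4·384 + 4·771 + 4·698 + 3·97 + 7·653) / 22 = 12274 / 22 ≈ 557.91
Since 557.9 is below (larger y than) 446, the composition reads bottom-heavy.

bottom-heavy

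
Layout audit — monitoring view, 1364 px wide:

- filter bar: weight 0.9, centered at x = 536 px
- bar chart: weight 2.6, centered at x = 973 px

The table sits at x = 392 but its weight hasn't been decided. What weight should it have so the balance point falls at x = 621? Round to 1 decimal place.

w ≈ 3.7

Known weights sum to 0.9 + 2.6 = 3.5; their moment is 0.9·536 + 2.6·973 = 3012.2.
Set Σw·x/Σw = 621: (3012.2 + 392w) = 621·(3.5 + w).
So w = (621·3.5 − 3012.2)/(392 − 621) = -838.7/-229 ≈ 3.66.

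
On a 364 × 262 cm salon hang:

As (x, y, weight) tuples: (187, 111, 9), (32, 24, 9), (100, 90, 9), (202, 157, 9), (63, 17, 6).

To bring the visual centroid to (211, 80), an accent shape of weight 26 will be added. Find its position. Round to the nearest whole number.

With the accent shape, Σw becomes 9 + 9 + 9 + 9 + 6 + 26 = 68.
Along x: (5067 + 26·x) / 68 = 211 (existing moment 9·187 + 9·32 + 9·100 + 9·202 + 6·63 = 5067) ⇒ x = (14348 − 5067) / 26 ≈ 356.96.
Along y: (3540 + 26·y) / 68 = 80 (existing moment 9·111 + 9·24 + 9·90 + 9·157 + 6·17 = 3540) ⇒ y = (5440 − 3540) / 26 ≈ 73.08.

(357, 73)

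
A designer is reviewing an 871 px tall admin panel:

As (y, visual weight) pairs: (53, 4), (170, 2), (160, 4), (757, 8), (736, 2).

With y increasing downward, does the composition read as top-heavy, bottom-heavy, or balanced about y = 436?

Weights sum to 4 + 2 + 4 + 8 + 2 = 20.
y: (4·53 + 2·170 + 4·160 + 8·757 + 2·736) / 20 = 8720 / 20 ≈ 436.00
436.00 = 436 exactly: balanced.

balanced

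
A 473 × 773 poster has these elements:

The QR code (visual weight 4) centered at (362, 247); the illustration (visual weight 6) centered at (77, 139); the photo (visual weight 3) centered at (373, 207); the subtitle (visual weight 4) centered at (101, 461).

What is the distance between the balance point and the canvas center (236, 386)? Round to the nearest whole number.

≈ 138

Weights sum to 4 + 6 + 3 + 4 = 17.
Σw·x = 4·362 + 6·77 + 3·373 + 4·101 = 3433, so x̄ = 3433/17 ≈ 201.94.
Σw·y = 4·247 + 6·139 + 3·207 + 4·461 = 4287, so ȳ = 4287/17 ≈ 252.18.
Relative to (236, 386): Δ = (-34.06, -133.82); |Δ| = √(-34.06² + -133.82²) ≈ 138.09.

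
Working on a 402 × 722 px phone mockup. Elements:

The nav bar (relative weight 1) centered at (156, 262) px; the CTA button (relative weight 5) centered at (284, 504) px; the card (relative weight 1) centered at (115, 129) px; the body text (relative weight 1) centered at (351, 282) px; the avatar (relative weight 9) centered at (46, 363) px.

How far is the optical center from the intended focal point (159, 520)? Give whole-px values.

≈ 141 px

Total weight = 1 + 5 + 1 + 1 + 9 = 17.
x: (1·156 + 5·284 + 1·115 + 1·351 + 9·46) / 17 = 2456 / 17 ≈ 144.47
y: (1·262 + 5·504 + 1·129 + 1·282 + 9·363) / 17 = 6460 / 17 ≈ 380.00
Offset from (159, 520): Δx ≈ -14.53, Δy ≈ -140.00; distance = √(Δx² + Δy²) ≈ 140.75.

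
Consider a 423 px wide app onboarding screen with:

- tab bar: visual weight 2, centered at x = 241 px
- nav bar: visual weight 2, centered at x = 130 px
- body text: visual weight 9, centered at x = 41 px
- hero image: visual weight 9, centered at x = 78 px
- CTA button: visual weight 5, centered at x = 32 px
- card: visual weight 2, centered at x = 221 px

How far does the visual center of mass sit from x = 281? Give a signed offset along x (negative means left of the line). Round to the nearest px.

≈ -198 px

Weights sum to 2 + 2 + 9 + 9 + 5 + 2 = 29.
Σw·x = 2415; x̄ = 2415/29 ≈ 83.28.
Against x = 281, that's 83.28 − 281 = -197.72.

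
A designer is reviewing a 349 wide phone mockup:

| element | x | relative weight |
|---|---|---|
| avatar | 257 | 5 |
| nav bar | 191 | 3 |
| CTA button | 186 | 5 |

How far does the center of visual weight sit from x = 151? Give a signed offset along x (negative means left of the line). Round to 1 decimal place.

Total weight = 5 + 3 + 5 = 13.
x-moment: 5·257 + 3·191 + 5·186 = 2788; centroid 2788/13 ≈ 214.46.
Difference: 214.46 − 151 ≈ 63.46.

≈ 63.5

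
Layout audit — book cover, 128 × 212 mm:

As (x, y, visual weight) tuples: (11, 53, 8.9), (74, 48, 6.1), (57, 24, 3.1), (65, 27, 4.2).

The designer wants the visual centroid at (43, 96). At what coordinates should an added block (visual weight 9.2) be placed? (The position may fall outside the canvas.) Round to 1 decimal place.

With the added block, Σw becomes 8.9 + 6.1 + 3.1 + 4.2 + 9.2 = 31.5.
x: need Σw·x = 31.5·43 = 1354.5. Existing = 8.9·11 + 6.1·74 + 3.1·57 + 4.2·65 = 999.0. Remainder 355.5 / 9.2 ≈ 38.64.
y: need Σw·y = 31.5·96 = 3024.0. Existing = 8.9·53 + 6.1·48 + 3.1·24 + 4.2·27 = 952.3. Remainder 2071.7 / 9.2 ≈ 225.18.

(38.6, 225.2)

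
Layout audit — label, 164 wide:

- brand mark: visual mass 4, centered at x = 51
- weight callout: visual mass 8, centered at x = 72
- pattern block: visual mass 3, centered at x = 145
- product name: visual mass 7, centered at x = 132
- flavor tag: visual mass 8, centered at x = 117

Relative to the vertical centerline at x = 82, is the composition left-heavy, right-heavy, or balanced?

right-heavy

Total weight = 4 + 8 + 3 + 7 + 8 = 30.
x: (4·51 + 8·72 + 3·145 + 7·132 + 8·117) / 30 = 3075 / 30 ≈ 102.50
102.5 vs midline 82 → right-heavy.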